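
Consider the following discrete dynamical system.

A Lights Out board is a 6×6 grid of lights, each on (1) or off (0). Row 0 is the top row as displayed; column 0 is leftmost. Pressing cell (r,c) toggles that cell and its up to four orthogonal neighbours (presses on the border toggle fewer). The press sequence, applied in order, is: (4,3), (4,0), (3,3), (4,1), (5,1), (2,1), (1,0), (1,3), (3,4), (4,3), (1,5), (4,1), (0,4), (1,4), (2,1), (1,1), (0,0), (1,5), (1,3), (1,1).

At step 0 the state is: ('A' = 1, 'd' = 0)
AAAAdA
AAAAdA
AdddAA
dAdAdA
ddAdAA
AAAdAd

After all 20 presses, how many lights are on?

17

gen 0: AAAAdA
AAAAdA
AdddAA
dAdAdA
ddAdAA
AAAdAd
gen 1: AAAAdA
AAAAdA
AdddAA
dAdddA
dddAdA
AAAAAd
gen 2: AAAAdA
AAAAdA
AdddAA
AAdddA
AAdAdA
dAAAAd
gen 3: AAAAdA
AAAAdA
AddAAA
AAAAAA
AAdddA
dAAAAd
gen 4: AAAAdA
AAAAdA
AddAAA
AdAAAA
ddAddA
ddAAAd
gen 5: AAAAdA
AAAAdA
AddAAA
AdAAAA
dAAddA
AAdAAd
gen 6: AAAAdA
AdAAdA
dAAAAA
AAAAAA
dAAddA
AAdAAd
gen 7: dAAAdA
dAAAdA
AAAAAA
AAAAAA
dAAddA
AAdAAd
gen 8: dAAddA
dAddAA
AAAdAA
AAAAAA
dAAddA
AAdAAd
gen 9: dAAddA
dAddAA
AAAddA
AAAddd
dAAdAA
AAdAAd
gen 10: dAAddA
dAddAA
AAAddA
AAAAdd
dAdAdA
AAddAd
gen 11: dAAddd
dAdddd
AAAddd
AAAAdd
dAdAdA
AAddAd
gen 12: dAAddd
dAdddd
AAAddd
AdAAdd
AdAAdA
AdddAd
gen 13: dAAAAA
dAddAd
AAAddd
AdAAdd
AdAAdA
AdddAd
gen 14: dAAAdA
dAdAdA
AAAdAd
AdAAdd
AdAAdA
AdddAd
gen 15: dAAAdA
dddAdA
ddddAd
AAAAdd
AdAAdA
AdddAd
gen 16: ddAAdA
AAAAdA
dAddAd
AAAAdd
AdAAdA
AdddAd
gen 17: AAAAdA
dAAAdA
dAddAd
AAAAdd
AdAAdA
AdddAd
gen 18: AAAAdd
dAAAAd
dAddAA
AAAAdd
AdAAdA
AdddAd
gen 19: AAAddd
dAdddd
dAdAAA
AAAAdd
AdAAdA
AdddAd
gen 20: AdAddd
AdAddd
dddAAA
AAAAdd
AdAAdA
AdddAd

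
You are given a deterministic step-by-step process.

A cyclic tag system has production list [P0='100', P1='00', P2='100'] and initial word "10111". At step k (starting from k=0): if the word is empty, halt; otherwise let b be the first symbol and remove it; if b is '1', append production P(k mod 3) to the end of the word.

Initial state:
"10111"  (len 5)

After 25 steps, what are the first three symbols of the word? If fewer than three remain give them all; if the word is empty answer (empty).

t=0: "10111"  (len 5)
t=1: "0111100"  (len 7)
t=2: "111100"  (len 6)
t=3: "11100100"  (len 8)
t=4: "1100100100"  (len 10)
t=5: "10010010000"  (len 11)
t=6: "0010010000100"  (len 13)
t=7: "010010000100"  (len 12)
t=8: "10010000100"  (len 11)
t=9: "0010000100100"  (len 13)
t=10: "010000100100"  (len 12)
t=11: "10000100100"  (len 11)
t=12: "0000100100100"  (len 13)
t=13: "000100100100"  (len 12)
t=14: "00100100100"  (len 11)
t=15: "0100100100"  (len 10)
t=16: "100100100"  (len 9)
t=17: "0010010000"  (len 10)
t=18: "010010000"  (len 9)
t=19: "10010000"  (len 8)
t=20: "001000000"  (len 9)
t=21: "01000000"  (len 8)
t=22: "1000000"  (len 7)
t=23: "00000000"  (len 8)
t=24: "0000000"  (len 7)
t=25: "000000"  (len 6)

000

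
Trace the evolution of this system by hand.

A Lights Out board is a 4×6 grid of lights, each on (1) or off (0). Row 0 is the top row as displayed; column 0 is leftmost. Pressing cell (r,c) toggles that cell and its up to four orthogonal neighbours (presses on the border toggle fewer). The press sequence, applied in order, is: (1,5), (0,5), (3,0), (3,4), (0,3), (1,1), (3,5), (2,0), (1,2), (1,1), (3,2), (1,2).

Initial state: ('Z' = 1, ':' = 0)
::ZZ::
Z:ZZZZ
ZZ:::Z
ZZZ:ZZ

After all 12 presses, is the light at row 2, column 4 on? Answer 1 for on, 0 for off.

1

0) ::ZZ::
Z:ZZZZ
ZZ:::Z
ZZZ:ZZ
1) ::ZZ:Z
Z:ZZ::
ZZ::::
ZZZ:ZZ
2) ::ZZZ:
Z:ZZ:Z
ZZ::::
ZZZ:ZZ
3) ::ZZZ:
Z:ZZ:Z
:Z::::
::Z:ZZ
4) ::ZZZ:
Z:ZZ:Z
:Z::Z:
::ZZ::
5) ::::::
Z:Z::Z
:Z::Z:
::ZZ::
6) :Z::::
:Z:::Z
::::Z:
::ZZ::
7) :Z::::
:Z:::Z
::::ZZ
::ZZZZ
8) :Z::::
ZZ:::Z
ZZ::ZZ
Z:ZZZZ
9) :ZZ:::
Z:ZZ:Z
ZZZ:ZZ
Z:ZZZZ
10) ::Z:::
:Z:Z:Z
Z:Z:ZZ
Z:ZZZZ
11) ::Z:::
:Z:Z:Z
Z:::ZZ
ZZ::ZZ
12) ::::::
::Z::Z
Z:Z:ZZ
ZZ::ZZ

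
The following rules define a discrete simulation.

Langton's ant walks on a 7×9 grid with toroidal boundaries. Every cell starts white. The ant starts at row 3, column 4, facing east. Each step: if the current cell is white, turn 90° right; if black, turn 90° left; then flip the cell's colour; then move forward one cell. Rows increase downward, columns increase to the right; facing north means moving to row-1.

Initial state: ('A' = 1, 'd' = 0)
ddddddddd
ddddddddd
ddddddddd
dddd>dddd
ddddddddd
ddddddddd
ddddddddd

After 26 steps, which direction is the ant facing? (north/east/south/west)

west

[0] ddddddddd
ddddddddd
ddddddddd
dddd>dddd
ddddddddd
ddddddddd
ddddddddd
[1] ddddddddd
ddddddddd
ddddddddd
ddddAdddd
ddddvdddd
ddddddddd
ddddddddd
[2] ddddddddd
ddddddddd
ddddddddd
ddddAdddd
ddd<Adddd
ddddddddd
ddddddddd
[3] ddddddddd
ddddddddd
ddddddddd
ddd^Adddd
dddAAdddd
ddddddddd
ddddddddd
[4] ddddddddd
ddddddddd
ddddddddd
dddA>dddd
dddAAdddd
ddddddddd
ddddddddd
[5] ddddddddd
ddddddddd
dddd^dddd
dddAddddd
dddAAdddd
ddddddddd
ddddddddd
[6] ddddddddd
ddddddddd
ddddA>ddd
dddAddddd
dddAAdddd
ddddddddd
ddddddddd
[7] ddddddddd
ddddddddd
ddddAAddd
dddAdvddd
dddAAdddd
ddddddddd
ddddddddd
[8] ddddddddd
ddddddddd
ddddAAddd
dddA<Addd
dddAAdddd
ddddddddd
ddddddddd
[9] ddddddddd
ddddddddd
dddd^Addd
dddAAAddd
dddAAdddd
ddddddddd
ddddddddd
[10] ddddddddd
ddddddddd
ddd<dAddd
dddAAAddd
dddAAdddd
ddddddddd
ddddddddd
[11] ddddddddd
ddd^ddddd
dddAdAddd
dddAAAddd
dddAAdddd
ddddddddd
ddddddddd
[12] ddddddddd
dddA>dddd
dddAdAddd
dddAAAddd
dddAAdddd
ddddddddd
ddddddddd
[13] ddddddddd
dddAAdddd
dddAvAddd
dddAAAddd
dddAAdddd
ddddddddd
ddddddddd
[14] ddddddddd
dddAAdddd
ddd<AAddd
dddAAAddd
dddAAdddd
ddddddddd
ddddddddd
[15] ddddddddd
dddAAdddd
ddddAAddd
dddvAAddd
dddAAdddd
ddddddddd
ddddddddd
[16] ddddddddd
dddAAdddd
ddddAAddd
dddd>Addd
dddAAdddd
ddddddddd
ddddddddd
[17] ddddddddd
dddAAdddd
dddd^Addd
dddddAddd
dddAAdddd
ddddddddd
ddddddddd
[18] ddddddddd
dddAAdddd
ddd<dAddd
dddddAddd
dddAAdddd
ddddddddd
ddddddddd
[19] ddddddddd
ddd^Adddd
dddAdAddd
dddddAddd
dddAAdddd
ddddddddd
ddddddddd
[20] ddddddddd
dd<dAdddd
dddAdAddd
dddddAddd
dddAAdddd
ddddddddd
ddddddddd
[21] dd^dddddd
ddAdAdddd
dddAdAddd
dddddAddd
dddAAdddd
ddddddddd
ddddddddd
[22] ddA>ddddd
ddAdAdddd
dddAdAddd
dddddAddd
dddAAdddd
ddddddddd
ddddddddd
[23] ddAAddddd
ddAvAdddd
dddAdAddd
dddddAddd
dddAAdddd
ddddddddd
ddddddddd
[24] ddAAddddd
dd<AAdddd
dddAdAddd
dddddAddd
dddAAdddd
ddddddddd
ddddddddd
[25] ddAAddddd
dddAAdddd
ddvAdAddd
dddddAddd
dddAAdddd
ddddddddd
ddddddddd
[26] ddAAddddd
dddAAdddd
d<AAdAddd
dddddAddd
dddAAdddd
ddddddddd
ddddddddd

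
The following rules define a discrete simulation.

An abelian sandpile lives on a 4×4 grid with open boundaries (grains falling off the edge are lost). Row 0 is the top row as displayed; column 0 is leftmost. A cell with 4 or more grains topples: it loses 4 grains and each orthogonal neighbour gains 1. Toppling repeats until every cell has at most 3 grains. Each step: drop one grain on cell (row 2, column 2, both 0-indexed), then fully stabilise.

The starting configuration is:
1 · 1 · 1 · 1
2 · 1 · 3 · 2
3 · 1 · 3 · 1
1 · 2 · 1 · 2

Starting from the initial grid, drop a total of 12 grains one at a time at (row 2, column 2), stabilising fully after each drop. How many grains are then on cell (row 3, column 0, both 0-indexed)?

3

0) 1 · 1 · 1 · 1
2 · 1 · 3 · 2
3 · 1 · 3 · 1
1 · 2 · 1 · 2
1) 1 · 1 · 2 · 1
2 · 2 · 0 · 3
3 · 2 · 1 · 2
1 · 2 · 2 · 2
2) 1 · 1 · 2 · 1
2 · 2 · 0 · 3
3 · 2 · 2 · 2
1 · 2 · 2 · 2
3) 1 · 1 · 2 · 1
2 · 2 · 0 · 3
3 · 2 · 3 · 2
1 · 2 · 2 · 2
4) 1 · 1 · 2 · 1
2 · 2 · 1 · 3
3 · 3 · 0 · 3
1 · 2 · 3 · 2
5) 1 · 1 · 2 · 1
2 · 2 · 1 · 3
3 · 3 · 1 · 3
1 · 2 · 3 · 2
6) 1 · 1 · 2 · 1
2 · 2 · 1 · 3
3 · 3 · 2 · 3
1 · 2 · 3 · 2
7) 1 · 1 · 2 · 1
2 · 2 · 1 · 3
3 · 3 · 3 · 3
1 · 2 · 3 · 2
8) 1 · 1 · 2 · 2
3 · 3 · 3 · 0
0 · 2 · 3 · 2
3 · 0 · 2 · 0
9) 2 · 2 · 3 · 2
0 · 2 · 1 · 1
2 · 0 · 2 · 3
3 · 1 · 3 · 0
10) 2 · 2 · 3 · 2
0 · 2 · 1 · 1
2 · 0 · 3 · 3
3 · 1 · 3 · 0
11) 2 · 2 · 3 · 2
0 · 2 · 2 · 2
2 · 1 · 2 · 0
3 · 2 · 0 · 2
12) 2 · 2 · 3 · 2
0 · 2 · 2 · 2
2 · 1 · 3 · 0
3 · 2 · 0 · 2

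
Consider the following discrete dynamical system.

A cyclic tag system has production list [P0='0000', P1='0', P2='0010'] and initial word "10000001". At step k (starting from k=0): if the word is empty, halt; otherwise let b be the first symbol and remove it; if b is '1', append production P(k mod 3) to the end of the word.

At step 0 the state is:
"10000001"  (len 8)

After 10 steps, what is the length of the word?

gen 0: "10000001"  (len 8)
gen 1: "00000010000"  (len 11)
gen 2: "0000010000"  (len 10)
gen 3: "000010000"  (len 9)
gen 4: "00010000"  (len 8)
gen 5: "0010000"  (len 7)
gen 6: "010000"  (len 6)
gen 7: "10000"  (len 5)
gen 8: "00000"  (len 5)
gen 9: "0000"  (len 4)
gen 10: "000"  (len 3)

3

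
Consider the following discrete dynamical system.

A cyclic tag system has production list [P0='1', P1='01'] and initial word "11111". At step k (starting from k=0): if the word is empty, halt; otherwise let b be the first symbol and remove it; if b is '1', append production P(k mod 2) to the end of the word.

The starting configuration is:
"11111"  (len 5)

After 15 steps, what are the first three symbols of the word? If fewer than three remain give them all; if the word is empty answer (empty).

111

t=0: "11111"  (len 5)
t=1: "11111"  (len 5)
t=2: "111101"  (len 6)
t=3: "111011"  (len 6)
t=4: "1101101"  (len 7)
t=5: "1011011"  (len 7)
t=6: "01101101"  (len 8)
t=7: "1101101"  (len 7)
t=8: "10110101"  (len 8)
t=9: "01101011"  (len 8)
t=10: "1101011"  (len 7)
t=11: "1010111"  (len 7)
t=12: "01011101"  (len 8)
t=13: "1011101"  (len 7)
t=14: "01110101"  (len 8)
t=15: "1110101"  (len 7)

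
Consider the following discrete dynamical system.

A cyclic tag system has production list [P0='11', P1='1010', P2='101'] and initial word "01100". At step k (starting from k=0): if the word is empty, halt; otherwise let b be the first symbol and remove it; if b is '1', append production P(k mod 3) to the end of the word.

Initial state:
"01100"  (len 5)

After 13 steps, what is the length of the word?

0) "01100"  (len 5)
1) "1100"  (len 4)
2) "1001010"  (len 7)
3) "001010101"  (len 9)
4) "01010101"  (len 8)
5) "1010101"  (len 7)
6) "010101101"  (len 9)
7) "10101101"  (len 8)
8) "01011011010"  (len 11)
9) "1011011010"  (len 10)
10) "01101101011"  (len 11)
11) "1101101011"  (len 10)
12) "101101011101"  (len 12)
13) "0110101110111"  (len 13)

13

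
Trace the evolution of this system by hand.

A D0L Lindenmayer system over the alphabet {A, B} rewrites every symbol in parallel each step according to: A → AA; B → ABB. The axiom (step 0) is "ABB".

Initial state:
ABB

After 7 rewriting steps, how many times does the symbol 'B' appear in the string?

t=0: ABB
t=1: AAABBABB
t=2: AAAAAAABBABBAAABBABB
t=3: AAAAAAAAAAAAAAABBABBAAABBABBAAAAAAABBABBAAABBABB
t=4: AAAAAAAAAAAAAAAAAAAAAAAAAAAAAAABBABBAAABBABBAAAAAAABBABBAAABBABBAAAAAAAAAAAAAAABBABBAAABBABBAAAAAAABBABBAAABBABB
t=5: AAAAAAAAAAAAAAAAAAAAAAAAAAAAAAAAAAAAAAAAAAAAAAAAAAAAAAAAAA…BBAAABBABBAAAAAAAAAAAAAAABBABBAAABBABBAAAAAAABBABBAAABBABB  (len 256)
t=6: AAAAAAAAAAAAAAAAAAAAAAAAAAAAAAAAAAAAAAAAAAAAAAAAAAAAAAAAAA…BBAAABBABBAAAAAAAAAAAAAAABBABBAAABBABBAAAAAAABBABBAAABBABB  (len 576)
t=7: AAAAAAAAAAAAAAAAAAAAAAAAAAAAAAAAAAAAAAAAAAAAAAAAAAAAAAAAAA…BBAAABBABBAAAAAAAAAAAAAAABBABBAAABBABBAAAAAAABBABBAAABBABB  (len 1280)

256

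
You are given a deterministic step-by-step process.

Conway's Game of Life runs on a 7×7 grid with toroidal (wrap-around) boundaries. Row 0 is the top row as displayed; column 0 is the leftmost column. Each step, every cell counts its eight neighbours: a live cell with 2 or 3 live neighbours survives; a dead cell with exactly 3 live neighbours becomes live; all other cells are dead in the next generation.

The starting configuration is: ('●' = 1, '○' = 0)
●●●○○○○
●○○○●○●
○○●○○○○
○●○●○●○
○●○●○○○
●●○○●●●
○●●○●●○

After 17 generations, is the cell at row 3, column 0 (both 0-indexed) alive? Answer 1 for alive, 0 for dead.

gen 0: ●●●○○○○
●○○○●○●
○○●○○○○
○●○●○●○
○●○●○○○
●●○○●●●
○●●○●●○
gen 1: ○○●○●○○
●○●●○○●
●●●●●●●
○●○●●○○
○●○●○○○
○○○○○○●
○○○○●○○
gen 2: ○●●○●●○
○○○○○○○
○○○○○○○
○○○○○○●
●○○●●○○
○○○○○○○
○○○●○●○
gen 3: ○○●●●●○
○○○○○○○
○○○○○○○
○○○○○○○
○○○○○○○
○○○●○○○
○○●●○●○
gen 4: ○○●○○●○
○○○●●○○
○○○○○○○
○○○○○○○
○○○○○○○
○○●●●○○
○○○○○●○
gen 5: ○○○●○●○
○○○●●○○
○○○○○○○
○○○○○○○
○○○●○○○
○○○●●○○
○○●○○●○
gen 6: ○○●●○●○
○○○●●○○
○○○○○○○
○○○○○○○
○○○●●○○
○○●●●○○
○○●○○●○
gen 7: ○○●○○●○
○○●●●○○
○○○○○○○
○○○○○○○
○○●○●○○
○○●○○●○
○●○○○●○
gen 8: ○●●○○●○
○○●●●○○
○○○●○○○
○○○○○○○
○○○●○○○
○●●●●●○
○●●○●●●
gen 9: ●○○○○○●
○●○○●○○
○○●●●○○
○○○○○○○
○○○●○○○
●●○○○○●
○○○○○○●
gen 10: ●○○○○●●
●●●○●●○
○○●●●○○
○○●○●○○
●○○○○○○
●○○○○○●
○●○○○●○
gen 11: ○○●○○○○
●○●○○○○
○○○○○○○
○●●○●○○
●●○○○○●
●●○○○○●
○●○○○●○
gen 12: ○○●○○○○
○●○○○○○
○○●●○○○
○●●○○○○
○○○○○●●
○○●○○●○
○●●○○○●
gen 13: ●○●○○○○
○●○●○○○
○○○●○○○
○●●●○○○
○●●○○●●
●●●○○●○
○●●●○○○
gen 14: ●○○○○○○
○●○●○○○
○●○●●○○
●●○●●○○
○○○○●●●
○○○○●●○
○○○●○○●
gen 15: ●○●○○○○
●●○●●○○
○●○○○○○
●●○○○○●
●○○○○○●
○○○●○○○
○○○○●●●
gen 16: ●○●○○○○
●○○●○○○
○○○○○○●
○●○○○○●
○●○○○○●
●○○○●○○
○○○●●●●
gen 17: ●●●○○●○
●●○○○○●
○○○○○○●
○○○○○●●
○●○○○●●
●○○●●○○
●●○●●●●

0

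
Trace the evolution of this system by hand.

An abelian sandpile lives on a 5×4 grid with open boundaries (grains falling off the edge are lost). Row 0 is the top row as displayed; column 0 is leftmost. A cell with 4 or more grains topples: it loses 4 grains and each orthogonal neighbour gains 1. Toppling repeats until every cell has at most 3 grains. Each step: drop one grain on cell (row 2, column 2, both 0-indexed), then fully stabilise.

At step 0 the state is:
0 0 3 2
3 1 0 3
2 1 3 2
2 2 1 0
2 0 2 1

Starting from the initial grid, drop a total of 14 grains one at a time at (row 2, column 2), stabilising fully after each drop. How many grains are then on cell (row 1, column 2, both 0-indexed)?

3

[0] 0 0 3 2
3 1 0 3
2 1 3 2
2 2 1 0
2 0 2 1
[1] 0 0 3 2
3 1 1 3
2 2 0 3
2 2 2 0
2 0 2 1
[2] 0 0 3 2
3 1 1 3
2 2 1 3
2 2 2 0
2 0 2 1
[3] 0 0 3 2
3 1 1 3
2 2 2 3
2 2 2 0
2 0 2 1
[4] 0 0 3 2
3 1 1 3
2 2 3 3
2 2 2 0
2 0 2 1
[5] 0 0 3 3
3 1 3 0
2 3 1 1
2 2 3 1
2 0 2 1
[6] 0 0 3 3
3 1 3 0
2 3 2 1
2 2 3 1
2 0 2 1
[7] 0 0 3 3
3 1 3 0
2 3 3 1
2 2 3 1
2 0 2 1
[8] 0 1 1 0
3 3 1 2
3 1 3 2
3 0 1 2
2 1 3 1
[9] 0 1 1 0
3 3 2 2
3 2 0 3
3 0 2 2
2 1 3 1
[10] 0 1 1 0
3 3 2 2
3 2 1 3
3 0 2 2
2 1 3 1
[11] 0 1 1 0
3 3 2 2
3 2 2 3
3 0 2 2
2 1 3 1
[12] 0 1 1 0
3 3 2 2
3 2 3 3
3 0 2 2
2 1 3 1
[13] 0 1 1 0
3 3 3 3
3 3 1 0
3 0 3 3
2 1 3 1
[14] 0 1 1 0
3 3 3 3
3 3 2 0
3 0 3 3
2 1 3 1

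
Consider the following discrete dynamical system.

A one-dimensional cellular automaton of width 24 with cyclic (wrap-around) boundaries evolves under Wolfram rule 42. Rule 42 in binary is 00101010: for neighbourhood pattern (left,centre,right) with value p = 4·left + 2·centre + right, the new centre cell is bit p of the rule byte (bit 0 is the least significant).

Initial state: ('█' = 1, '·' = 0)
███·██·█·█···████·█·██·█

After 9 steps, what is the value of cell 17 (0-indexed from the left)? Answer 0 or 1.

0

gen 0: ███·██·█·█···████·█·██·█
gen 1: ···██·█·█···██···█·██·██
gen 2: ··██·█·█···██···█·██·██·
gen 3: ·██·█·█···██···█·██·██··
gen 4: ██·█·█···██···█·██·██···
gen 5: █·█·█···██···█·██·██···█
gen 6: ·█·█···██···█·██·██···██
gen 7: █·█···██···█·██·██···██·
gen 8: ·█···██···█·██·██···██·█
gen 9: █···██···█·██·██···██·█·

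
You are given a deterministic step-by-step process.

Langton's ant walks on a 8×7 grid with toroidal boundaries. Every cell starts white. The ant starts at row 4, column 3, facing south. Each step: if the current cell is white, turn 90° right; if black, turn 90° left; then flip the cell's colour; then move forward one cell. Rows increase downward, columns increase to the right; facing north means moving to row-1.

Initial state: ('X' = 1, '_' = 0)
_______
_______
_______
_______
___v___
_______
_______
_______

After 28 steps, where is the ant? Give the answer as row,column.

[0] _______
_______
_______
_______
___v___
_______
_______
_______
[1] _______
_______
_______
_______
__<X___
_______
_______
_______
[2] _______
_______
_______
__^____
__XX___
_______
_______
_______
[3] _______
_______
_______
__X>___
__XX___
_______
_______
_______
[4] _______
_______
_______
__XX___
__Xv___
_______
_______
_______
[5] _______
_______
_______
__XX___
__X_>__
_______
_______
_______
[6] _______
_______
_______
__XX___
__X_X__
____v__
_______
_______
[7] _______
_______
_______
__XX___
__X_X__
___<X__
_______
_______
[8] _______
_______
_______
__XX___
__X^X__
___XX__
_______
_______
[9] _______
_______
_______
__XX___
__XX>__
___XX__
_______
_______
[10] _______
_______
_______
__XX^__
__XX___
___XX__
_______
_______
[11] _______
_______
_______
__XXX>_
__XX___
___XX__
_______
_______
[12] _______
_______
_______
__XXXX_
__XX_v_
___XX__
_______
_______
[13] _______
_______
_______
__XXXX_
__XX<X_
___XX__
_______
_______
[14] _______
_______
_______
__XX^X_
__XXXX_
___XX__
_______
_______
[15] _______
_______
_______
__X<_X_
__XXXX_
___XX__
_______
_______
[16] _______
_______
_______
__X__X_
__XvXX_
___XX__
_______
_______
[17] _______
_______
_______
__X__X_
__X_>X_
___XX__
_______
_______
[18] _______
_______
_______
__X_^X_
__X__X_
___XX__
_______
_______
[19] _______
_______
_______
__X_X>_
__X__X_
___XX__
_______
_______
[20] _______
_______
_____^_
__X_X__
__X__X_
___XX__
_______
_______
[21] _______
_______
_____X>
__X_X__
__X__X_
___XX__
_______
_______
[22] _______
_______
_____XX
__X_X_v
__X__X_
___XX__
_______
_______
[23] _______
_______
_____XX
__X_X<X
__X__X_
___XX__
_______
_______
[24] _______
_______
_____^X
__X_XXX
__X__X_
___XX__
_______
_______
[25] _______
_______
____<_X
__X_XXX
__X__X_
___XX__
_______
_______
[26] _______
____^__
____X_X
__X_XXX
__X__X_
___XX__
_______
_______
[27] _______
____X>_
____X_X
__X_XXX
__X__X_
___XX__
_______
_______
[28] _______
____XX_
____XvX
__X_XXX
__X__X_
___XX__
_______
_______

2,5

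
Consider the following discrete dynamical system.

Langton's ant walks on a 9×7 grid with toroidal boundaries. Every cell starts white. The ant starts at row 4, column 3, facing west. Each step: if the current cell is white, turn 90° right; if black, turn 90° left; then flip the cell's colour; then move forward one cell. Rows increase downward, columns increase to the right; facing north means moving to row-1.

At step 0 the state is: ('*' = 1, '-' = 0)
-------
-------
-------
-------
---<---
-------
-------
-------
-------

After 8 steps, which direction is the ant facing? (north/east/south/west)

east

t=0: -------
-------
-------
-------
---<---
-------
-------
-------
-------
t=1: -------
-------
-------
---^---
---*---
-------
-------
-------
-------
t=2: -------
-------
-------
---*>--
---*---
-------
-------
-------
-------
t=3: -------
-------
-------
---**--
---*v--
-------
-------
-------
-------
t=4: -------
-------
-------
---**--
---<*--
-------
-------
-------
-------
t=5: -------
-------
-------
---**--
----*--
---v---
-------
-------
-------
t=6: -------
-------
-------
---**--
----*--
--<*---
-------
-------
-------
t=7: -------
-------
-------
---**--
--^-*--
--**---
-------
-------
-------
t=8: -------
-------
-------
---**--
--*>*--
--**---
-------
-------
-------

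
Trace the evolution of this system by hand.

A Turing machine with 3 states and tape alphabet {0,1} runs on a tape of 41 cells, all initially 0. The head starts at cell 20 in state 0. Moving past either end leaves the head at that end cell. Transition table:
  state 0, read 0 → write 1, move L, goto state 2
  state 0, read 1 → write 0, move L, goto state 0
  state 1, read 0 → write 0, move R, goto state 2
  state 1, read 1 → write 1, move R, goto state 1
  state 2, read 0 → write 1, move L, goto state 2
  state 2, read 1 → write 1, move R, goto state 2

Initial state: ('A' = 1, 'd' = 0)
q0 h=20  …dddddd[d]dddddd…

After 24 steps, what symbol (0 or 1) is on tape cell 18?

1

t=0: q0 h=20  …dddddd[d]dddddd…
t=1: q2 h=19  …dddddd[d]Addddd…
t=2: q2 h=18  …dddddd[d]AAdddd…
t=3: q2 h=17  …dddddd[d]AAAddd…
t=4: q2 h=16  …dddddd[d]AAAAdd…
t=5: q2 h=15  …dddddd[d]AAAAAd…
t=6: q2 h=14  …dddddd[d]AAAAAA…
t=7: q2 h=13  …dddddd[d]AAAAAA…
t=8: q2 h=12  …dddddd[d]AAAAAA…
t=9: q2 h=11  …dddddd[d]AAAAAA…
t=10: q2 h=10  …dddddd[d]AAAAAA…
t=11: q2 h= 9  …dddddd[d]AAAAAA…
t=12: q2 h= 8  …dddddd[d]AAAAAA…
t=13: q2 h= 7  …dddddd[d]AAAAAA…
t=14: q2 h= 6  |dddddd[d]AAAAAA…
t=15: q2 h= 5  |ddddd[d]AAAAAA…
t=16: q2 h= 4  |dddd[d]AAAAAA…
t=17: q2 h= 3  |ddd[d]AAAAAA…
t=18: q2 h= 2  |dd[d]AAAAAA…
t=19: q2 h= 1  |d[d]AAAAAA…
t=20: q2 h= 0  |[d]AAAAAA…
t=21: q2 h= 0  |[A]AAAAAA…
t=22: q2 h= 1  |A[A]AAAAAA…
t=23: q2 h= 2  |AA[A]AAAAAA…
t=24: q2 h= 3  |AAA[A]AAAAAA…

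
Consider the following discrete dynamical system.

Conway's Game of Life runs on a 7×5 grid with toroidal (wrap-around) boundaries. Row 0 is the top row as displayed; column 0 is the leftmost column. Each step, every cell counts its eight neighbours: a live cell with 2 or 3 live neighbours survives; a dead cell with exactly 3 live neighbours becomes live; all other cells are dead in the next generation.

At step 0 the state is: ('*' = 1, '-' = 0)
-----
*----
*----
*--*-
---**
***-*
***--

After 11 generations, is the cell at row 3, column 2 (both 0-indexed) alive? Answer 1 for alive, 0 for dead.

step 0: -----
*----
*----
*--*-
---**
***-*
***--
step 1: *----
-----
**---
*--*-
-----
-----
--***
step 2: ---**
**---
**--*
**--*
-----
---*-
---**
step 3: --**-
-***-
--*--
-*--*
*---*
---**
--*--
step 4: -----
-*---
*----
-*-**
-----
*--**
--*-*
step 5: -----
-----
***-*
*---*
--*--
*--**
*---*
step 6: -----
**---
-*-**
--*-*
-*---
**-*-
*--*-
step 7: **--*
***-*
-*-**
-**-*
-*-**
**---
***--
step 8: -----
-----
-----
-*---
---**
---*-
--*--
step 9: -----
-----
-----
-----
--***
--***
-----
step 10: -----
-----
-----
---*-
--*-*
--*-*
---*-
step 11: -----
-----
-----
---*-
--*-*
--*-*
---*-

0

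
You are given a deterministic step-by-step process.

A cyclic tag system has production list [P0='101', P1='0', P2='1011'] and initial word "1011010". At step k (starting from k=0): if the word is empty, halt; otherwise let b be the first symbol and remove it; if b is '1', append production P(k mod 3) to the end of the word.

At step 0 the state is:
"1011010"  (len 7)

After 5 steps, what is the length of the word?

k=0  "1011010"  (len 7)
k=1  "011010101"  (len 9)
k=2  "11010101"  (len 8)
k=3  "10101011011"  (len 11)
k=4  "0101011011101"  (len 13)
k=5  "101011011101"  (len 12)

12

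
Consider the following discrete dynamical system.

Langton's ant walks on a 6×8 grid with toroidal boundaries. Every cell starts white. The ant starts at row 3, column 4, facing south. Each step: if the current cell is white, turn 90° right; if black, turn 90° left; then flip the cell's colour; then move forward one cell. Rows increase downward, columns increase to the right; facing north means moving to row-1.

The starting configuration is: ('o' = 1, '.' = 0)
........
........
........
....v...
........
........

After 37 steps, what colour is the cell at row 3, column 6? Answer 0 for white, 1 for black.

[0] ........
........
........
....v...
........
........
[1] ........
........
........
...<o...
........
........
[2] ........
........
...^....
...oo...
........
........
[3] ........
........
...o>...
...oo...
........
........
[4] ........
........
...oo...
...ov...
........
........
[5] ........
........
...oo...
...o.>..
........
........
[6] ........
........
...oo...
...o.o..
.....v..
........
[7] ........
........
...oo...
...o.o..
....<o..
........
[8] ........
........
...oo...
...o^o..
....oo..
........
[9] ........
........
...oo...
...oo>..
....oo..
........
[10] ........
........
...oo^..
...oo...
....oo..
........
[11] ........
........
...ooo>.
...oo...
....oo..
........
[12] ........
........
...oooo.
...oo.v.
....oo..
........
[13] ........
........
...oooo.
...oo<o.
....oo..
........
[14] ........
........
...oo^o.
...oooo.
....oo..
........
[15] ........
........
...o<.o.
...oooo.
....oo..
........
[16] ........
........
...o..o.
...ovoo.
....oo..
........
[17] ........
........
...o..o.
...o.>o.
....oo..
........
[18] ........
........
...o.^o.
...o..o.
....oo..
........
[19] ........
........
...o.o>.
...o..o.
....oo..
........
[20] ........
......^.
...o.o..
...o..o.
....oo..
........
[21] ........
......o>
...o.o..
...o..o.
....oo..
........
[22] ........
......oo
...o.o.v
...o..o.
....oo..
........
[23] ........
......oo
...o.o<o
...o..o.
....oo..
........
[24] ........
......^o
...o.ooo
...o..o.
....oo..
........
[25] ........
.....<.o
...o.ooo
...o..o.
....oo..
........
[26] .....^..
.....o.o
...o.ooo
...o..o.
....oo..
........
[27] .....o>.
.....o.o
...o.ooo
...o..o.
....oo..
........
[28] .....oo.
.....ovo
...o.ooo
...o..o.
....oo..
........
[29] .....oo.
.....<oo
...o.ooo
...o..o.
....oo..
........
[30] .....oo.
......oo
...o.voo
...o..o.
....oo..
........
[31] .....oo.
......oo
...o..>o
...o..o.
....oo..
........
[32] .....oo.
......^o
...o...o
...o..o.
....oo..
........
[33] .....oo.
.....<.o
...o...o
...o..o.
....oo..
........
[34] .....^o.
.....o.o
...o...o
...o..o.
....oo..
........
[35] ....<.o.
.....o.o
...o...o
...o..o.
....oo..
........
[36] ....o.o.
.....o.o
...o...o
...o..o.
....oo..
....^...
[37] ....o.o.
.....o.o
...o...o
...o..o.
....oo..
....o>..

1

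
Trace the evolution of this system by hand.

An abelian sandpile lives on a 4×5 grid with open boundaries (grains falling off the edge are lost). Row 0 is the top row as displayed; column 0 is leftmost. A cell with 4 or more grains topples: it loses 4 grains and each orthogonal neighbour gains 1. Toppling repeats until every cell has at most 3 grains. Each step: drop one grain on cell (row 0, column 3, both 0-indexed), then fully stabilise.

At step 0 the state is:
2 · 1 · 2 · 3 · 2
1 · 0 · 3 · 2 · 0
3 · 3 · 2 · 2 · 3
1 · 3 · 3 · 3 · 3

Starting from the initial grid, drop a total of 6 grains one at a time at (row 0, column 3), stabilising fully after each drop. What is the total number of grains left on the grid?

0) 2 · 1 · 2 · 3 · 2
1 · 0 · 3 · 2 · 0
3 · 3 · 2 · 2 · 3
1 · 3 · 3 · 3 · 3
1) 2 · 1 · 3 · 0 · 3
1 · 0 · 3 · 3 · 0
3 · 3 · 2 · 2 · 3
1 · 3 · 3 · 3 · 3
2) 2 · 1 · 3 · 1 · 3
1 · 0 · 3 · 3 · 0
3 · 3 · 2 · 2 · 3
1 · 3 · 3 · 3 · 3
3) 2 · 1 · 3 · 2 · 3
1 · 0 · 3 · 3 · 0
3 · 3 · 2 · 2 · 3
1 · 3 · 3 · 3 · 3
4) 2 · 1 · 3 · 3 · 3
1 · 0 · 3 · 3 · 0
3 · 3 · 2 · 2 · 3
1 · 3 · 3 · 3 · 3
5) 2 · 2 · 1 · 3 · 0
1 · 1 · 1 · 1 · 2
3 · 3 · 3 · 3 · 3
1 · 3 · 3 · 3 · 3
6) 2 · 2 · 2 · 0 · 1
1 · 1 · 1 · 2 · 2
3 · 3 · 3 · 3 · 3
1 · 3 · 3 · 3 · 3

42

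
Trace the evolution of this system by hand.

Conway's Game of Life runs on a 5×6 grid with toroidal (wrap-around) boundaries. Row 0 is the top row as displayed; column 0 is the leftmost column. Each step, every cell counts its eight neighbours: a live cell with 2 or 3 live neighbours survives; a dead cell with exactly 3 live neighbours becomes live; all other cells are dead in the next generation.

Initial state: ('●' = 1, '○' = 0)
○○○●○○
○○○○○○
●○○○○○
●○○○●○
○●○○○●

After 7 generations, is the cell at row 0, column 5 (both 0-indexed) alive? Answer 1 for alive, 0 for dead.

[0] ○○○●○○
○○○○○○
●○○○○○
●○○○●○
○●○○○●
[1] ○○○○○○
○○○○○○
○○○○○●
●●○○○○
●○○○●●
[2] ○○○○○●
○○○○○○
●○○○○○
○●○○●○
●●○○○●
[3] ○○○○○●
○○○○○○
○○○○○○
○●○○○○
○●○○●●
[4] ●○○○●●
○○○○○○
○○○○○○
●○○○○○
○○○○●●
[5] ●○○○●○
○○○○○●
○○○○○○
○○○○○●
○○○○●○
[6] ○○○○●○
○○○○○●
○○○○○○
○○○○○○
○○○○●○
[7] ○○○○●●
○○○○○○
○○○○○○
○○○○○○
○○○○○○

1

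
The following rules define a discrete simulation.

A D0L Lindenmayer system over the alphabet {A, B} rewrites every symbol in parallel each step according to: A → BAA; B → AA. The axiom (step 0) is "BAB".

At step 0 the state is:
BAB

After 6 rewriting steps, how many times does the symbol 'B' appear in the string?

t=0: BAB
t=1: AABAAAA
t=2: BAABAAAABAABAABAABAA
t=3: AABAABAAAABAABAABAABAAAABAABAAAABAABAAAABAABAAAABAABAA
t=4: BAABAAAABAABAAAABAABAABAABAAAABAABAAAABAABAAAABAABAAAABAAB…BAABAAAABAABAABAABAAAABAABAAAABAABAABAABAAAABAABAAAABAABAA  (len 148)
t=5: AABAABAAAABAABAABAABAAAABAABAAAABAABAABAABAAAABAABAAAABAAB…BAABAAAABAABAABAABAAAABAABAAAABAABAABAABAAAABAABAAAABAABAA  (len 404)
t=6: BAABAAAABAABAAAABAABAABAABAAAABAABAAAABAABAAAABAABAAAABAAB…BAABAAAABAABAABAABAAAABAABAAAABAABAABAABAAAABAABAAAABAABAA  (len 1104)

296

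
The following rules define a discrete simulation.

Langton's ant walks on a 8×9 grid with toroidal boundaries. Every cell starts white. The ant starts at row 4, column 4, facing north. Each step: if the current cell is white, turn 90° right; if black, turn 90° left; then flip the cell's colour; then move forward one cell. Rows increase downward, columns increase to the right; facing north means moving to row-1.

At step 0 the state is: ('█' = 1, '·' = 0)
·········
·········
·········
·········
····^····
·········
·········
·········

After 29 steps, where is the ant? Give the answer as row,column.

gen 0: ·········
·········
·········
·········
····^····
·········
·········
·········
gen 1: ·········
·········
·········
·········
····█>···
·········
·········
·········
gen 2: ·········
·········
·········
·········
····██···
·····v···
·········
·········
gen 3: ·········
·········
·········
·········
····██···
····<█···
·········
·········
gen 4: ·········
·········
·········
·········
····^█···
····██···
·········
·········
gen 5: ·········
·········
·········
·········
···<·█···
····██···
·········
·········
gen 6: ·········
·········
·········
···^·····
···█·█···
····██···
·········
·········
gen 7: ·········
·········
·········
···█>····
···█·█···
····██···
·········
·········
gen 8: ·········
·········
·········
···██····
···█v█···
····██···
·········
·········
gen 9: ·········
·········
·········
···██····
···<██···
····██···
·········
·········
gen 10: ·········
·········
·········
···██····
····██···
···v██···
·········
·········
gen 11: ·········
·········
·········
···██····
····██···
··<███···
·········
·········
gen 12: ·········
·········
·········
···██····
··^·██···
··████···
·········
·········
gen 13: ·········
·········
·········
···██····
··█>██···
··████···
·········
·········
gen 14: ·········
·········
·········
···██····
··████···
··█v██···
·········
·········
gen 15: ·········
·········
·········
···██····
··████···
··█·>█···
·········
·········
gen 16: ·········
·········
·········
···██····
··██^█···
··█··█···
·········
·········
gen 17: ·········
·········
·········
···██····
··█<·█···
··█··█···
·········
·········
gen 18: ·········
·········
·········
···██····
··█··█···
··█v·█···
·········
·········
gen 19: ·········
·········
·········
···██····
··█··█···
··<█·█···
·········
·········
gen 20: ·········
·········
·········
···██····
··█··█···
···█·█···
··v······
·········
gen 21: ·········
·········
·········
···██····
··█··█···
···█·█···
·<█······
·········
gen 22: ·········
·········
·········
···██····
··█··█···
·^·█·█···
·██······
·········
gen 23: ·········
·········
·········
···██····
··█··█···
·█>█·█···
·██······
·········
gen 24: ·········
·········
·········
···██····
··█··█···
·███·█···
·█v······
·········
gen 25: ·········
·········
·········
···██····
··█··█···
·███·█···
·█·>·····
·········
gen 26: ·········
·········
·········
···██····
··█··█···
·███·█···
·█·█·····
···v·····
gen 27: ·········
·········
·········
···██····
··█··█···
·███·█···
·█·█·····
··<█·····
gen 28: ·········
·········
·········
···██····
··█··█···
·███·█···
·█^█·····
··██·····
gen 29: ·········
·········
·········
···██····
··█··█···
·███·█···
·██>·····
··██·····

6,3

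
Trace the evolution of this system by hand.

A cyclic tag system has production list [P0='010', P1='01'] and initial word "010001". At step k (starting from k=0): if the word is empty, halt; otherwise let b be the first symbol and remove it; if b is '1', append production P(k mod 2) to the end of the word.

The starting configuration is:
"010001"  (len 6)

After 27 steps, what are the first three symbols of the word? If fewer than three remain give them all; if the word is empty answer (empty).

101

t=0: "010001"  (len 6)
t=1: "10001"  (len 5)
t=2: "000101"  (len 6)
t=3: "00101"  (len 5)
t=4: "0101"  (len 4)
t=5: "101"  (len 3)
t=6: "0101"  (len 4)
t=7: "101"  (len 3)
t=8: "0101"  (len 4)
t=9: "101"  (len 3)
t=10: "0101"  (len 4)
t=11: "101"  (len 3)
t=12: "0101"  (len 4)
t=13: "101"  (len 3)
t=14: "0101"  (len 4)
t=15: "101"  (len 3)
t=16: "0101"  (len 4)
t=17: "101"  (len 3)
t=18: "0101"  (len 4)
t=19: "101"  (len 3)
t=20: "0101"  (len 4)
t=21: "101"  (len 3)
t=22: "0101"  (len 4)
t=23: "101"  (len 3)
t=24: "0101"  (len 4)
t=25: "101"  (len 3)
t=26: "0101"  (len 4)
t=27: "101"  (len 3)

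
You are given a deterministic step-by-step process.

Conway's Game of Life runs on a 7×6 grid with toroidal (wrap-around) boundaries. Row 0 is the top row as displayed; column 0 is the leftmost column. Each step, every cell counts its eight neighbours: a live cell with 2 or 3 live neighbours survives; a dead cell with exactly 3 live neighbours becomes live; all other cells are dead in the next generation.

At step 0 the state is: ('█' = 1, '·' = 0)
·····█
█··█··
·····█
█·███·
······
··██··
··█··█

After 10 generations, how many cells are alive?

[0] ·····█
█··█··
·····█
█·███·
······
··██··
··█··█
[1] █···██
█···██
███··█
···███
·█··█·
··██··
··███·
[2] ██····
···█··
·██···
···█··
·····█
·█····
·██···
[3] ██····
█·····
··██··
··█···
······
███···
··█···
[4] ██····
█·█···
·███··
··██··
··█···
·██···
··█···
[5] █·█···
█··█··
······
······
······
·███··
█·█···
[6] █·██·█
·█····
······
······
··█···
·███··
█·····
[7] █·█··█
███···
······
······
·███··
·███··
█···██
[8] ··███·
█·█··█
·█····
··█···
·█·█··
·····█
····█·
[9] ·██·█·
█·█·██
███···
·██···
··█···
····█·
····██
[10] ·██···
····█·
······
█··█··
·███··
···███
····██

13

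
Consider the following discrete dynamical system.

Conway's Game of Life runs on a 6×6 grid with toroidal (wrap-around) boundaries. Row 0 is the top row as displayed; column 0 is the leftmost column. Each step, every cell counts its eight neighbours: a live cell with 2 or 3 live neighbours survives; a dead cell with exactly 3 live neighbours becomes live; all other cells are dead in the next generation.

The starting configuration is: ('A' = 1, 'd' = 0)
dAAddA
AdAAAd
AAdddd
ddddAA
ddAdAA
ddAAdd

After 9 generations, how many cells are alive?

[0] dAAddA
AdAAAd
AAdddd
ddddAA
ddAdAA
ddAAdd
[1] AddddA
dddAAd
AAAddd
dAdAAd
ddAddA
AddddA
[2] Addddd
ddAAAd
AAdddA
dddAAA
dAAAdA
dAddAd
[3] dAAdAA
ddAAAd
AAdddd
dddAdd
dAdddA
dAdAAA
[4] dAdddd
ddddAd
dAddAd
dAAddd
dddAdA
dAdAdd
[5] ddAddd
dddddd
dAAAdd
AAAAAd
AAdAAd
AdddAd
[6] dddddd
dAdAdd
AdddAd
dddddd
dddddd
AdAdAd
[7] dAAAdd
dddddd
dddddd
dddddd
dddddd
dddddd
[8] ddAddd
ddAddd
dddddd
dddddd
dddddd
ddAddd
[9] dAAAdd
dddddd
dddddd
dddddd
dddddd
dddddd

3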